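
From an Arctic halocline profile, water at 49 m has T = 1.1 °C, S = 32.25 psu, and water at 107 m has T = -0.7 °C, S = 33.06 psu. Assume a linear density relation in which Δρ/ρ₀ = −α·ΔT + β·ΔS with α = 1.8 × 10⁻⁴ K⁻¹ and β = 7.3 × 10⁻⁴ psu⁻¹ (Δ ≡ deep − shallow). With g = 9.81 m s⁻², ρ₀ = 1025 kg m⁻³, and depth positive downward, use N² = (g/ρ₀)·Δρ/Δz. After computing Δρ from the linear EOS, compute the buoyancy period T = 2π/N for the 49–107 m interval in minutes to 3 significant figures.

ΔT = -1.8 K, ΔS = +0.81 psu (deep − shallow).
Δρ/ρ₀ = −αΔT + βΔS = 3.24 × 10⁻⁴ + 5.913 × 10⁻⁴ = 9.153 × 10⁻⁴, so Δρ ≈ 0.9382 kg m⁻³.
N² = (g/ρ₀)·Δρ/Δz = g·(Δρ/ρ₀)/Δz = 9.81 × 9.153 × 10⁻⁴ / 58 = 1.5481 × 10⁻⁴ s⁻².
N = √(1.5481 × 10⁻⁴) = 0.012442 rad s⁻¹ → T = 2π/N = 505.00 s = 8.4167 min ≈ 8.42 min.

8.42 min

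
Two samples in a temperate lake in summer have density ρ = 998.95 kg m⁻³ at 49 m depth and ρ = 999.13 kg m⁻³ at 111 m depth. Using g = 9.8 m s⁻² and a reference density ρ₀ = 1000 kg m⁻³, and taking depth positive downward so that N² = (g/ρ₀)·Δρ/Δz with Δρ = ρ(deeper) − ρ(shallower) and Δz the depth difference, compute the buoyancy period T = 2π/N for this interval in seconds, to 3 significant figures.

1.18 × 10³ s

Δρ = 999.13 − 998.95 = 0.18 kg m⁻³ over Δz = 111 − 49 = 62 m.
N² = (9.8/1000) × (0.18/62) = 2.8452 × 10⁻⁵ s⁻².
N = √(2.8452 × 10⁻⁵) = 5.3340 × 10⁻³ rad s⁻¹, so T = 2π/N = 1.1780 × 10³ s ≈ 1.18 × 10³ s.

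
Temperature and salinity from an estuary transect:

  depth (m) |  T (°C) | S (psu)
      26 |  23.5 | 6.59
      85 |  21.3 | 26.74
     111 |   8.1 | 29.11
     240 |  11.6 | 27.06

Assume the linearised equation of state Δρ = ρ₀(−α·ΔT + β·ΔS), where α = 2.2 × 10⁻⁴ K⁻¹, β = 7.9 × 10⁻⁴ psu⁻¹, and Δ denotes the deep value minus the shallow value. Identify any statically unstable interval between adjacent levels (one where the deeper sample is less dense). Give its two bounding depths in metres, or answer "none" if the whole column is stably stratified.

Evaluate Δρ/ρ₀ = −αΔT + βΔS across each adjacent pair:
  26–85 m: −αΔT+βΔS = −(2.2 × 10⁻⁴)(-2.2)+(7.9 × 10⁻⁴)(+20.15) = 0.016 → stable
  85–111 m: −αΔT+βΔS = −(2.2 × 10⁻⁴)(-13.2)+(7.9 × 10⁻⁴)(+2.37) = 4.8 × 10⁻³ → stable
  111–240 m: −αΔT+βΔS = −(2.2 × 10⁻⁴)(+3.5)+(7.9 × 10⁻⁴)(-2.05) = -2.4 × 10⁻³ → UNSTABLE
The 111–240 m interval has Δρ < 0: lighter water underlies denser water.

111–240 m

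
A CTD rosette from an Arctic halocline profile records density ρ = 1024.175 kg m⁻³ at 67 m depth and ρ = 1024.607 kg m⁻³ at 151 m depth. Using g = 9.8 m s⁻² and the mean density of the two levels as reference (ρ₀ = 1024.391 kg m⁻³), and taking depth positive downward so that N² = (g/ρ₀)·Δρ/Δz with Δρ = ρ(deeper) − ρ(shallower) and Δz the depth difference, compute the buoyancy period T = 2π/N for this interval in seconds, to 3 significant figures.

Δρ = 1024.607 − 1024.175 = 0.432 kg m⁻³ over Δz = 151 − 67 = 84 m.
N² = (9.8/1024.391) × (0.432/84) = 4.9200 × 10⁻⁵ s⁻².
N = √(4.9200 × 10⁻⁵) = 7.0143 × 10⁻³ rad s⁻¹, so T = 2π/N = 895.77 s ≈ 896 s.

896 s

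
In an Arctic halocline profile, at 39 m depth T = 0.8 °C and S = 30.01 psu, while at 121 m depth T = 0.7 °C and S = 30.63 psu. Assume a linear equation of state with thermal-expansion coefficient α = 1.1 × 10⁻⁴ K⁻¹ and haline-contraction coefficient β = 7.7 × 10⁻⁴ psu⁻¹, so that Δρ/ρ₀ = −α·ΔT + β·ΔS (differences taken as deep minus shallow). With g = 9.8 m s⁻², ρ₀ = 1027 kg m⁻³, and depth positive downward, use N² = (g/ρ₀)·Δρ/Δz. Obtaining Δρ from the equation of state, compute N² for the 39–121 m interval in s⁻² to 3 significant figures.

ΔT = -0.1 K, ΔS = +0.62 psu (deep − shallow).
Δρ/ρ₀ = −αΔT + βΔS = 1.10 × 10⁻⁵ + 4.774 × 10⁻⁴ = 4.884 × 10⁻⁴, so Δρ ≈ 0.5016 kg m⁻³.
N² = (g/ρ₀)·Δρ/Δz = g·(Δρ/ρ₀)/Δz = 9.8 × 4.884 × 10⁻⁴ / 82 = 5.8370 × 10⁻⁵ s⁻² ≈ 5.84 × 10⁻⁵ s⁻².

5.84 × 10⁻⁵ s⁻²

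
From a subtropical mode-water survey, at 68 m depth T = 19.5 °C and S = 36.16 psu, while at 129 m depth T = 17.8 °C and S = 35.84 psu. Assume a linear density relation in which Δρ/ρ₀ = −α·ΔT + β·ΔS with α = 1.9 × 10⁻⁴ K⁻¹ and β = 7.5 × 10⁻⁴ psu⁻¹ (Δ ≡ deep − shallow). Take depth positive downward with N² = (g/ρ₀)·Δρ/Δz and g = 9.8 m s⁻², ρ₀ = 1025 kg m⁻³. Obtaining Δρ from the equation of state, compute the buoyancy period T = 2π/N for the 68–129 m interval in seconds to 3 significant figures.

1.72 × 10³ s

ΔT = -1.7 K, ΔS = -0.32 psu (deep − shallow).
Δρ/ρ₀ = −αΔT + βΔS = 3.23 × 10⁻⁴ − 2.40 × 10⁻⁴ = 8.30 × 10⁻⁵, so Δρ ≈ 0.08507 kg m⁻³.
N² = (g/ρ₀)·Δρ/Δz = g·(Δρ/ρ₀)/Δz = 9.8 × 8.30 × 10⁻⁵ / 61 = 1.3334 × 10⁻⁵ s⁻².
N = √(1.3334 × 10⁻⁵) = 3.6516 × 10⁻³ rad s⁻¹ → T = 2π/N = 1.7207 × 10³ s ≈ 1.72 × 10³ s.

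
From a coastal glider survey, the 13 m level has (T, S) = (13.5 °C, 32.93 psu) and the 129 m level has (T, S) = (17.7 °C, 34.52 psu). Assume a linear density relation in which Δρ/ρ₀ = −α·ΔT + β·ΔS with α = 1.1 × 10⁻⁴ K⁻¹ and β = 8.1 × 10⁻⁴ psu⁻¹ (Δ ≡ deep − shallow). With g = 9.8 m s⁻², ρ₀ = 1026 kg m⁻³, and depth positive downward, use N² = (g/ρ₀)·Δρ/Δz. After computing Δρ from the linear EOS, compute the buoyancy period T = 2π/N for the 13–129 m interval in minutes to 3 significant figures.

ΔT = +4.2 K, ΔS = +1.59 psu (deep − shallow).
Δρ/ρ₀ = −αΔT + βΔS = -4.62 × 10⁻⁴ + 1.2879 × 10⁻³ = 8.259 × 10⁻⁴, so Δρ ≈ 0.8474 kg m⁻³.
N² = (g/ρ₀)·Δρ/Δz = g·(Δρ/ρ₀)/Δz = 9.8 × 8.259 × 10⁻⁴ / 116 = 6.9774 × 10⁻⁵ s⁻².
N = √(6.9774 × 10⁻⁵) = 8.3531 × 10⁻³ rad s⁻¹ → T = 2π/N = 752.20 s = 12.537 min ≈ 12.5 min.

12.5 min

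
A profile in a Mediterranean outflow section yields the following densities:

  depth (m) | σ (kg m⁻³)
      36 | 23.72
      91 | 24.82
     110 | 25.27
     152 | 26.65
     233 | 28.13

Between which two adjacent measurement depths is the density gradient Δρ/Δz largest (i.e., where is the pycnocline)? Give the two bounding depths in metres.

Compute the density gradient over each adjacent pair:
  36–91 m: Δρ/Δz = 1.10/55 = 0.020 kg m⁻⁴
  91–110 m: Δρ/Δz = 0.45/19 = 0.024 kg m⁻⁴
  110–152 m: Δρ/Δz = 1.38/42 = 0.033 kg m⁻⁴
  152–233 m: Δρ/Δz = 1.48/81 = 0.018 kg m⁻⁴
The largest gradient is in the 110–152 m interval — the pycnocline.

110–152 m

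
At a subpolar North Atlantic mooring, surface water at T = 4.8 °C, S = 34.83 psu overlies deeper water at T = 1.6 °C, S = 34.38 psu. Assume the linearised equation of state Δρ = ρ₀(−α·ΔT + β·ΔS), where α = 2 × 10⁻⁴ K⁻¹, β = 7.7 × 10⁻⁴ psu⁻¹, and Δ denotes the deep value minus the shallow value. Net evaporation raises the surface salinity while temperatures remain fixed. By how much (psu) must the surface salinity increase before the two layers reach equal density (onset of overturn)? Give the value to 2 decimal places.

0.38 psu

Neutral buoyancy requires −α(T_deep − T_surf) + β(S_deep − S_surf′) = 0.
S_surf′ = S_deep − (α/β)·ΔT = 34.38 − (2 × 10⁻⁴/7.7 × 10⁻⁴)·(-3.2) = 35.2112 psu.
Increase required: 35.2112 − 34.83 = 0.3812 psu.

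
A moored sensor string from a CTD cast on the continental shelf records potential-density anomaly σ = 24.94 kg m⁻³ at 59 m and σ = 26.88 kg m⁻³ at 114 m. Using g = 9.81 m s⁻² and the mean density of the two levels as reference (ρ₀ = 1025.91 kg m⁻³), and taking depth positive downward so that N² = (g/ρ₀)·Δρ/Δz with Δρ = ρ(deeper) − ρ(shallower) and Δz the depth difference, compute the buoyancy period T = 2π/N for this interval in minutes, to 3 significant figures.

Δρ = 1026.88 − 1024.94 = 1.94 kg m⁻³ over Δz = 114 − 59 = 55 m.
N² = (9.81/1025.91) × (1.94/55) = 3.3729 × 10⁻⁴ s⁻².
N = √(3.3729 × 10⁻⁴) = 0.018365 rad s⁻¹, so T = 2π/N = 342.13 s = 5.7022 min ≈ 5.70 min.

5.70 min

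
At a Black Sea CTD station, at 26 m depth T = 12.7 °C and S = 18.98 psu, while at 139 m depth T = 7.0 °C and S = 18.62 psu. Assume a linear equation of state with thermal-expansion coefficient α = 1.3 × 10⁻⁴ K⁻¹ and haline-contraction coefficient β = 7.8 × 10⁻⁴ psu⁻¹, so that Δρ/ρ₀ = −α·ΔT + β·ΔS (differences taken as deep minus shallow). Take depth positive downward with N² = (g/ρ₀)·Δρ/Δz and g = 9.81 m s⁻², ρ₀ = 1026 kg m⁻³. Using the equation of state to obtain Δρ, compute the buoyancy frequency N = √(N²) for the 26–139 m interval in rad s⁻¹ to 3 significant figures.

6.32 × 10⁻³ rad s⁻¹

ΔT = -5.7 K, ΔS = -0.36 psu (deep − shallow).
Δρ/ρ₀ = −αΔT + βΔS = 7.41 × 10⁻⁴ − 2.808 × 10⁻⁴ = 4.602 × 10⁻⁴, so Δρ ≈ 0.4722 kg m⁻³.
N² = (g/ρ₀)·Δρ/Δz = g·(Δρ/ρ₀)/Δz = 9.81 × 4.602 × 10⁻⁴ / 113 = 3.9952 × 10⁻⁵ s⁻².
N = √(3.9952 × 10⁻⁵) = 6.3208 × 10⁻³ rad s⁻¹ ≈ 6.32 × 10⁻³ rad s⁻¹.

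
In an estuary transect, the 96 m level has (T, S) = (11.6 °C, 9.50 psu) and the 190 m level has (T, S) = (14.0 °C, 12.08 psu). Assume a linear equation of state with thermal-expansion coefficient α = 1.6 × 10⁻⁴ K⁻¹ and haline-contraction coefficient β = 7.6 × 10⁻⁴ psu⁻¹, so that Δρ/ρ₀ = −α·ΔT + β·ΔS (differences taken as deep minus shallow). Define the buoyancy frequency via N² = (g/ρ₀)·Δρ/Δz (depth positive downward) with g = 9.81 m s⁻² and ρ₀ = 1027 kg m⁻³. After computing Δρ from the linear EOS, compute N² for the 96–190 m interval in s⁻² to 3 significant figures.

ΔT = +2.4 K, ΔS = +2.58 psu (deep − shallow).
Δρ/ρ₀ = −αΔT + βΔS = -3.84 × 10⁻⁴ + 1.9608 × 10⁻³ = 1.5768 × 10⁻³, so Δρ ≈ 1.619 kg m⁻³.
N² = (g/ρ₀)·Δρ/Δz = g·(Δρ/ρ₀)/Δz = 9.81 × 1.5768 × 10⁻³ / 94 = 1.6456 × 10⁻⁴ s⁻² ≈ 1.65 × 10⁻⁴ s⁻².

1.65 × 10⁻⁴ s⁻²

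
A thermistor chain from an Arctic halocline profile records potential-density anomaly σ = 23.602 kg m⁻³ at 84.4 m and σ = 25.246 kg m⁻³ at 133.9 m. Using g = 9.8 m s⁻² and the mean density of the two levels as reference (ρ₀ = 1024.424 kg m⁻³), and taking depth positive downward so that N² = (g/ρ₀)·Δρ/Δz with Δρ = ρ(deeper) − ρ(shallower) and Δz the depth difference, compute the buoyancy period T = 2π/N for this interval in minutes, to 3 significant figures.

5.87 min

Δρ = 1025.246 − 1023.602 = 1.644 kg m⁻³ over Δz = 133.9 − 84.4 = 49.5 m.
N² = (9.8/1024.424) × (1.644/49.5) = 3.1772 × 10⁻⁴ s⁻².
N = √(3.1772 × 10⁻⁴) = 0.017825 rad s⁻¹, so T = 2π/N = 352.49 s = 5.8748 min ≈ 5.87 min.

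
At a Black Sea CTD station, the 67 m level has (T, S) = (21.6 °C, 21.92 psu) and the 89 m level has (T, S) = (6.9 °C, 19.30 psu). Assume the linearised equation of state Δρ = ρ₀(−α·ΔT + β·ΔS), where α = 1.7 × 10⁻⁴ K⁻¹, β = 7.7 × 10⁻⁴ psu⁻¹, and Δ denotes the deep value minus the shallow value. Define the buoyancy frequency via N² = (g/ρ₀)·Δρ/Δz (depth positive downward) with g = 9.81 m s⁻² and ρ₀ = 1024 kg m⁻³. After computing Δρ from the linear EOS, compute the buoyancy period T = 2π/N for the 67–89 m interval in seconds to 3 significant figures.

ΔT = -14.7 K, ΔS = -2.62 psu (deep − shallow).
Δρ/ρ₀ = −αΔT + βΔS = 2.499 × 10⁻³ − 2.0174 × 10⁻³ = 4.816 × 10⁻⁴, so Δρ ≈ 0.4932 kg m⁻³.
N² = (g/ρ₀)·Δρ/Δz = g·(Δρ/ρ₀)/Δz = 9.81 × 4.816 × 10⁻⁴ / 22 = 2.1475 × 10⁻⁴ s⁻².
N = √(2.1475 × 10⁻⁴) = 0.014654 rad s⁻¹ → T = 2π/N = 428.77 s ≈ 429 s.

429 s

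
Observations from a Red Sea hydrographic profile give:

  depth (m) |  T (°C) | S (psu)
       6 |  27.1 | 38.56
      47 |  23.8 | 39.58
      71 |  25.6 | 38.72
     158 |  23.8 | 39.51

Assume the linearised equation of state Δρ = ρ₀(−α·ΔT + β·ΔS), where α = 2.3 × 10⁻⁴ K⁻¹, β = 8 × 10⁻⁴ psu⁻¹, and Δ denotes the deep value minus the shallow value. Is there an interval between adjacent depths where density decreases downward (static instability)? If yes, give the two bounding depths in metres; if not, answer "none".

47–71 m

Evaluate Δρ/ρ₀ = −αΔT + βΔS across each adjacent pair:
  6–47 m: −αΔT+βΔS = −(2.3 × 10⁻⁴)(-3.3)+(8 × 10⁻⁴)(+1.02) = 1.6 × 10⁻³ → stable
  47–71 m: −αΔT+βΔS = −(2.3 × 10⁻⁴)(+1.8)+(8 × 10⁻⁴)(-0.86) = -1.1 × 10⁻³ → UNSTABLE
  71–158 m: −αΔT+βΔS = −(2.3 × 10⁻⁴)(-1.8)+(8 × 10⁻⁴)(+0.79) = 1.0 × 10⁻³ → stable
The 47–71 m interval has Δρ < 0: lighter water underlies denser water.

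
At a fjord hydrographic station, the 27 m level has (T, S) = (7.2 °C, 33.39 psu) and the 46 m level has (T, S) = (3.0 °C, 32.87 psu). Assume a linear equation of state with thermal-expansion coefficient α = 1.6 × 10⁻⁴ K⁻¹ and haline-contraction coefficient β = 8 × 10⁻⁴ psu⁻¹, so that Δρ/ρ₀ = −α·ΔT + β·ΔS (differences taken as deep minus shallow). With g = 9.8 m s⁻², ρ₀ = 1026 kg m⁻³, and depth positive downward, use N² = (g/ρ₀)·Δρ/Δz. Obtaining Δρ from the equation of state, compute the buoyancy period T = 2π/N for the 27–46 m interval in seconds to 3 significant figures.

ΔT = -4.2 K, ΔS = -0.52 psu (deep − shallow).
Δρ/ρ₀ = −αΔT + βΔS = 6.72 × 10⁻⁴ − 4.16 × 10⁻⁴ = 2.56 × 10⁻⁴, so Δρ ≈ 0.2627 kg m⁻³.
N² = (g/ρ₀)·Δρ/Δz = g·(Δρ/ρ₀)/Δz = 9.8 × 2.56 × 10⁻⁴ / 19 = 1.3204 × 10⁻⁴ s⁻².
N = √(1.3204 × 10⁻⁴) = 0.011491 rad s⁻¹ → T = 2π/N = 546.79 s ≈ 547 s.

547 s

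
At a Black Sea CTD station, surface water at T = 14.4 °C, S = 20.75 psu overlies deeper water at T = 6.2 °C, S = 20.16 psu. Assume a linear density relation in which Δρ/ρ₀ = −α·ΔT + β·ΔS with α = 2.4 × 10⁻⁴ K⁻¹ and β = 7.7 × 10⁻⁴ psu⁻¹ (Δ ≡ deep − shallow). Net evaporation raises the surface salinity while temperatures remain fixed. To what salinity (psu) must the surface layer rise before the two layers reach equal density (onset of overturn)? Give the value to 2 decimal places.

Neutral buoyancy requires −α(T_deep − T_surf) + β(S_deep − S_surf′) = 0.
S_surf′ = S_deep − (α/β)·ΔT = 20.16 − (2.4 × 10⁻⁴/7.7 × 10⁻⁴)·(-8.2) = 22.7158 psu.
Increase required: 22.7158 − 20.75 = 1.9658 psu.

22.72 psu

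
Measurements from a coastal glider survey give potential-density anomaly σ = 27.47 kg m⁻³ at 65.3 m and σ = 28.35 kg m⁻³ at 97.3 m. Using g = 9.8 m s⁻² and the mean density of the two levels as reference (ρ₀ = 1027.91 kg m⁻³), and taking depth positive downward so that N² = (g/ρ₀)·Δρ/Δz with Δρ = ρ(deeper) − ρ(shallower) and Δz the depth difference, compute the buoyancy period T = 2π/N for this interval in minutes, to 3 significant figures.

Δρ = 1028.35 − 1027.47 = 0.88 kg m⁻³ over Δz = 97.3 − 65.3 = 32 m.
N² = (9.8/1027.91) × (0.88/32) = 2.6218 × 10⁻⁴ s⁻².
N = √(2.6218 × 10⁻⁴) = 0.016192 rad s⁻¹, so T = 2π/N = 388.04 s = 6.4673 min ≈ 6.47 min.

6.47 min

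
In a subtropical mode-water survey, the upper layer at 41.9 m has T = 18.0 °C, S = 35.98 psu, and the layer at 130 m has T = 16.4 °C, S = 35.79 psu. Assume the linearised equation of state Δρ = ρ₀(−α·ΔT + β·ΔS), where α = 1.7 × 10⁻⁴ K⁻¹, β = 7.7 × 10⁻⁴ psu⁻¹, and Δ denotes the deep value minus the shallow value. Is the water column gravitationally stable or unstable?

ΔT = 16.4 − 18.0 = -1.6 K and ΔS = 35.79 − 35.98 = -0.19 psu (deep − shallow).
−αΔT = 2.72 × 10⁻⁴; βΔS = -1.463 × 10⁻⁴; sum Δρ/ρ₀ = 1.257 × 10⁻⁴.
Δρ/ρ₀ > 0, so Δρ > 0: deeper water is denser → statically stable.

stable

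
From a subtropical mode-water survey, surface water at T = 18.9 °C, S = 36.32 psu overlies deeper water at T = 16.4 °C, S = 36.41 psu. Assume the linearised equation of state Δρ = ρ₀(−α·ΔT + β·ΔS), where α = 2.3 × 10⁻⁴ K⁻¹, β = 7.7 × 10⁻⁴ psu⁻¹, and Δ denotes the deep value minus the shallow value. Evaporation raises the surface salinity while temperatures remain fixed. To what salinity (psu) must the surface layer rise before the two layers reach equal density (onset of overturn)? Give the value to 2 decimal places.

Neutral buoyancy requires −α(T_deep − T_surf) + β(S_deep − S_surf′) = 0.
S_surf′ = S_deep − (α/β)·ΔT = 36.41 − (2.3 × 10⁻⁴/7.7 × 10⁻⁴)·(-2.5) = 37.1568 psu.
Increase required: 37.1568 − 36.32 = 0.8368 psu.

37.16 psu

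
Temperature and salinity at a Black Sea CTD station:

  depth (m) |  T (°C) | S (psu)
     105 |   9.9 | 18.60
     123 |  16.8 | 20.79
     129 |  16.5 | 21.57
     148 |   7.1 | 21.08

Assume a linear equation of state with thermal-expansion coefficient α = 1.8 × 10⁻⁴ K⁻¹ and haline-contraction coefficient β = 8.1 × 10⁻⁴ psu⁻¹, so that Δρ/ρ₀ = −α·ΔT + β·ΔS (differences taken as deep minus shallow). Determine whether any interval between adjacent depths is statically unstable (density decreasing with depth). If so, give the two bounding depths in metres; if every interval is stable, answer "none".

Evaluate Δρ/ρ₀ = −αΔT + βΔS across each adjacent pair:
  105–123 m: −αΔT+βΔS = −(1.8 × 10⁻⁴)(+6.9)+(8.1 × 10⁻⁴)(+2.19) = 5.3 × 10⁻⁴ → stable
  123–129 m: −αΔT+βΔS = −(1.8 × 10⁻⁴)(-0.3)+(8.1 × 10⁻⁴)(+0.78) = 6.9 × 10⁻⁴ → stable
  129–148 m: −αΔT+βΔS = −(1.8 × 10⁻⁴)(-9.4)+(8.1 × 10⁻⁴)(-0.49) = 1.3 × 10⁻³ → stable
Every interval has Δρ > 0: the column is stably stratified throughout.

none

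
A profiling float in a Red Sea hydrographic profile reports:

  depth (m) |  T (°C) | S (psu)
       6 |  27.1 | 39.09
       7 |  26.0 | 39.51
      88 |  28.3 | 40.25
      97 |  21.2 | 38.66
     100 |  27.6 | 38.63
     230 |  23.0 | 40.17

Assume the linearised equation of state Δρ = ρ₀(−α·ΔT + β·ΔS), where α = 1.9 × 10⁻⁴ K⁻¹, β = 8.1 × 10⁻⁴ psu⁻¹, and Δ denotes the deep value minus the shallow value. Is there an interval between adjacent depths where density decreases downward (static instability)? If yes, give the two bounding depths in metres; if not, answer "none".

Evaluate Δρ/ρ₀ = −αΔT + βΔS across each adjacent pair:
  6–7 m: −αΔT+βΔS = −(1.9 × 10⁻⁴)(-1.1)+(8.1 × 10⁻⁴)(+0.42) = 5.5 × 10⁻⁴ → stable
  7–88 m: −αΔT+βΔS = −(1.9 × 10⁻⁴)(+2.3)+(8.1 × 10⁻⁴)(+0.74) = 1.6 × 10⁻⁴ → stable
  88–97 m: −αΔT+βΔS = −(1.9 × 10⁻⁴)(-7.1)+(8.1 × 10⁻⁴)(-1.59) = 6.1 × 10⁻⁵ → stable
  97–100 m: −αΔT+βΔS = −(1.9 × 10⁻⁴)(+6.4)+(8.1 × 10⁻⁴)(-0.03) = -1.2 × 10⁻³ → UNSTABLE
  100–230 m: −αΔT+βΔS = −(1.9 × 10⁻⁴)(-4.6)+(8.1 × 10⁻⁴)(+1.54) = 2.1 × 10⁻³ → stable
The 97–100 m interval has Δρ < 0: lighter water underlies denser water.

97–100 m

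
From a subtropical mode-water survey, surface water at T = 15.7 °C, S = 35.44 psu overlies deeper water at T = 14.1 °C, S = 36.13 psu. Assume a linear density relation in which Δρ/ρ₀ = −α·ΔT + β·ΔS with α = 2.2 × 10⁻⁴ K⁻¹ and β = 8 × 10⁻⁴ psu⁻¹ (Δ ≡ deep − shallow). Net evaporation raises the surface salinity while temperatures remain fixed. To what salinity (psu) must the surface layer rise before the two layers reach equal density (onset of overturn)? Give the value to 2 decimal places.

36.57 psu

Neutral buoyancy requires −α(T_deep − T_surf) + β(S_deep − S_surf′) = 0.
S_surf′ = S_deep − (α/β)·ΔT = 36.13 − (2.2 × 10⁻⁴/8 × 10⁻⁴)·(-1.6) = 36.5700 psu.
Increase required: 36.5700 − 35.44 = 1.1300 psu.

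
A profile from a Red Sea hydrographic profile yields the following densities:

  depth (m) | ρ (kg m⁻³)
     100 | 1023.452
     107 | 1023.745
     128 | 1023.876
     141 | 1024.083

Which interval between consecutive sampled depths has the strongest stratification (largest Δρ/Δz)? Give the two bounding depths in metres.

100–107 m

Compute the density gradient over each adjacent pair:
  100–107 m: Δρ/Δz = 0.293/7 = 0.042 kg m⁻⁴
  107–128 m: Δρ/Δz = 0.131/21 = 6.2 × 10⁻³ kg m⁻⁴
  128–141 m: Δρ/Δz = 0.207/13 = 0.016 kg m⁻⁴
The largest gradient is in the 100–107 m interval — the pycnocline.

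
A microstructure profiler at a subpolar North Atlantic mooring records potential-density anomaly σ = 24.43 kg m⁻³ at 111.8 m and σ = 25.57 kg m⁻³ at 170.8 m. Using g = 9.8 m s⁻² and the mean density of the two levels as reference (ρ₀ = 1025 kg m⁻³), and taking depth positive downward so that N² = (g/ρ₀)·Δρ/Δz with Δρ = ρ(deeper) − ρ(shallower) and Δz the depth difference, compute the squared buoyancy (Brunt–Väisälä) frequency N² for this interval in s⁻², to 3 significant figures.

Δρ = 1025.57 − 1024.43 = 1.14 kg m⁻³ over Δz = 170.8 − 111.8 = 59 m.
N² = (9.8/1025) × (1.14/59) = 1.8474 × 10⁻⁴ s⁻² ≈ 1.85 × 10⁻⁴ s⁻².

1.85 × 10⁻⁴ s⁻²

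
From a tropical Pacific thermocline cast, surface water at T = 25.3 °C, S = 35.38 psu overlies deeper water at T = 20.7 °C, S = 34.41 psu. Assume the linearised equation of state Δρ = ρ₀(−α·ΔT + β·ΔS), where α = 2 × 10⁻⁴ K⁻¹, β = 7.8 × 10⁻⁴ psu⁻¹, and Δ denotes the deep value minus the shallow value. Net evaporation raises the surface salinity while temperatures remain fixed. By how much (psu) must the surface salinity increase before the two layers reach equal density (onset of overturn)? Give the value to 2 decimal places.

0.21 psu

Neutral buoyancy requires −α(T_deep − T_surf) + β(S_deep − S_surf′) = 0.
S_surf′ = S_deep − (α/β)·ΔT = 34.41 − (2 × 10⁻⁴/7.8 × 10⁻⁴)·(-4.6) = 35.5895 psu.
Increase required: 35.5895 − 35.38 = 0.2095 psu.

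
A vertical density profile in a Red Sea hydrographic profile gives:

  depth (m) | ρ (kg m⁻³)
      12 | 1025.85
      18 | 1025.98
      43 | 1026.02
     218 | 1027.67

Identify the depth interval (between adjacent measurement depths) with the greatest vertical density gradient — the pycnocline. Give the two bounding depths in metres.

Compute the density gradient over each adjacent pair:
  12–18 m: Δρ/Δz = 0.13/6 = 0.022 kg m⁻⁴
  18–43 m: Δρ/Δz = 0.04/25 = 1.6 × 10⁻³ kg m⁻⁴
  43–218 m: Δρ/Δz = 1.65/175 = 9.4 × 10⁻³ kg m⁻⁴
The largest gradient is in the 12–18 m interval — the pycnocline.

12–18 m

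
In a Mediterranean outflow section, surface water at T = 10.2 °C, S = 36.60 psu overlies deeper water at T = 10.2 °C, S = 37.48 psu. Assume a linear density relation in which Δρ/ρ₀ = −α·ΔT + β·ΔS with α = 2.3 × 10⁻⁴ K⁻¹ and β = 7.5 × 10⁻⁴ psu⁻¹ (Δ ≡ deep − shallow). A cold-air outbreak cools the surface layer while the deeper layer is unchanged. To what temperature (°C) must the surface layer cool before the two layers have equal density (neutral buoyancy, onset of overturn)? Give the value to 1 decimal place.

Neutral buoyancy requires Δρ = 0, i.e. −α(T_deep − T_surf′) + β(S_deep − S_surf) = 0.
T_surf′ = T_deep − (β/α)·ΔS = 10.2 − (7.5 × 10⁻⁴/2.3 × 10⁻⁴)·(+0.88) = 7.330 °C.
Cooling required: 10.2 − (7.330) = 2.870 °C.

7.3 °C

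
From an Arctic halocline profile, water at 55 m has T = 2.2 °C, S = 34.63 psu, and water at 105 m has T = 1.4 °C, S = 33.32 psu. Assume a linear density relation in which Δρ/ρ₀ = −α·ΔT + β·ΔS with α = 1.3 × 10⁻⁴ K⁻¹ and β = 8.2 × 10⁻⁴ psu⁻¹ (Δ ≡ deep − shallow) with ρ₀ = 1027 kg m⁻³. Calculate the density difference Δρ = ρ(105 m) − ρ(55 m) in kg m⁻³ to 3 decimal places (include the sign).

ΔT = -0.8 K, ΔS = -1.31 psu (deep − shallow).
Δρ/ρ₀ = −(1.3 × 10⁻⁴)(-0.8) + (8.2 × 10⁻⁴)(-1.31) = -9.702 × 10⁻⁴.
Δρ = 1027 × (-9.702 × 10⁻⁴) = -0.996 kg m⁻³.
Negative Δρ: lighter below, statically unstable.

-0.996 kg m⁻³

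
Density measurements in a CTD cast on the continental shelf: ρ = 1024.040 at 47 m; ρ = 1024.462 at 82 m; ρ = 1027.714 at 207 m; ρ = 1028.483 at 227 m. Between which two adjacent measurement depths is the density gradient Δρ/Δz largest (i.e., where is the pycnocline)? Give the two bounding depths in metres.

Compute the density gradient over each adjacent pair:
  47–82 m: Δρ/Δz = 0.422/35 = 0.012 kg m⁻⁴
  82–207 m: Δρ/Δz = 3.252/125 = 0.026 kg m⁻⁴
  207–227 m: Δρ/Δz = 0.769/20 = 0.038 kg m⁻⁴
The largest gradient is in the 207–227 m interval — the pycnocline.

207–227 m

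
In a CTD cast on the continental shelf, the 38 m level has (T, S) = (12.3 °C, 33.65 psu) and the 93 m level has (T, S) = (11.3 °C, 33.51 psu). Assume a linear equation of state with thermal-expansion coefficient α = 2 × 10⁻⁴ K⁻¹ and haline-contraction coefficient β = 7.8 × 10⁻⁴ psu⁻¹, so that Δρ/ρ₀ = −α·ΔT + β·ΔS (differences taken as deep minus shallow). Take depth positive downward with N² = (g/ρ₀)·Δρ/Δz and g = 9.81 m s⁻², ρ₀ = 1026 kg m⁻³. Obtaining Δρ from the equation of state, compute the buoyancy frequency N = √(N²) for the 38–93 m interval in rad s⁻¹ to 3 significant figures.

4.02 × 10⁻³ rad s⁻¹

ΔT = -1.0 K, ΔS = -0.14 psu (deep − shallow).
Δρ/ρ₀ = −αΔT + βΔS = 2.00 × 10⁻⁴ − 1.092 × 10⁻⁴ = 9.08 × 10⁻⁵, so Δρ ≈ 0.09316 kg m⁻³.
N² = (g/ρ₀)·Δρ/Δz = g·(Δρ/ρ₀)/Δz = 9.81 × 9.08 × 10⁻⁵ / 55 = 1.6195 × 10⁻⁵ s⁻².
N = √(1.6195 × 10⁻⁵) = 4.0243 × 10⁻³ rad s⁻¹ ≈ 4.02 × 10⁻³ rad s⁻¹.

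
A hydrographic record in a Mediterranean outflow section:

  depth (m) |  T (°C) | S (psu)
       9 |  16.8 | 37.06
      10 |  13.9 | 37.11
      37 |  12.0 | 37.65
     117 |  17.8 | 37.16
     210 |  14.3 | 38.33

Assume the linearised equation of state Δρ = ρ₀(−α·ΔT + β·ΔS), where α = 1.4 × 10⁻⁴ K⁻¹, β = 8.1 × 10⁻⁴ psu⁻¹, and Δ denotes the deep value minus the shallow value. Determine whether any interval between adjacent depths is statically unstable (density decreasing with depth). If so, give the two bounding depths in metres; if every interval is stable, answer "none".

37–117 m

Evaluate Δρ/ρ₀ = −αΔT + βΔS across each adjacent pair:
  9–10 m: −αΔT+βΔS = −(1.4 × 10⁻⁴)(-2.9)+(8.1 × 10⁻⁴)(+0.05) = 4.5 × 10⁻⁴ → stable
  10–37 m: −αΔT+βΔS = −(1.4 × 10⁻⁴)(-1.9)+(8.1 × 10⁻⁴)(+0.54) = 7.0 × 10⁻⁴ → stable
  37–117 m: −αΔT+βΔS = −(1.4 × 10⁻⁴)(+5.8)+(8.1 × 10⁻⁴)(-0.49) = -1.2 × 10⁻³ → UNSTABLE
  117–210 m: −αΔT+βΔS = −(1.4 × 10⁻⁴)(-3.5)+(8.1 × 10⁻⁴)(+1.17) = 1.4 × 10⁻³ → stable
The 37–117 m interval has Δρ < 0: lighter water underlies denser water.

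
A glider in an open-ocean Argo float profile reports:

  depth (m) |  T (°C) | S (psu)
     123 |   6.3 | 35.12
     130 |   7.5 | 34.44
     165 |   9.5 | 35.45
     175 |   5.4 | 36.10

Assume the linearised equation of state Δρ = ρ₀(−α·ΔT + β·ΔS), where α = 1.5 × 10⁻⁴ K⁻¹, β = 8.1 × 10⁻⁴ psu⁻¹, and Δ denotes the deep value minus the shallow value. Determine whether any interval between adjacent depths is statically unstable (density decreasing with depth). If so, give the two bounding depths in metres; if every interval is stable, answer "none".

123–130 m

Evaluate Δρ/ρ₀ = −αΔT + βΔS across each adjacent pair:
  123–130 m: −αΔT+βΔS = −(1.5 × 10⁻⁴)(+1.2)+(8.1 × 10⁻⁴)(-0.68) = -7.3 × 10⁻⁴ → UNSTABLE
  130–165 m: −αΔT+βΔS = −(1.5 × 10⁻⁴)(+2.0)+(8.1 × 10⁻⁴)(+1.01) = 5.2 × 10⁻⁴ → stable
  165–175 m: −αΔT+βΔS = −(1.5 × 10⁻⁴)(-4.1)+(8.1 × 10⁻⁴)(+0.65) = 1.1 × 10⁻³ → stable
The 123–130 m interval has Δρ < 0: lighter water underlies denser water.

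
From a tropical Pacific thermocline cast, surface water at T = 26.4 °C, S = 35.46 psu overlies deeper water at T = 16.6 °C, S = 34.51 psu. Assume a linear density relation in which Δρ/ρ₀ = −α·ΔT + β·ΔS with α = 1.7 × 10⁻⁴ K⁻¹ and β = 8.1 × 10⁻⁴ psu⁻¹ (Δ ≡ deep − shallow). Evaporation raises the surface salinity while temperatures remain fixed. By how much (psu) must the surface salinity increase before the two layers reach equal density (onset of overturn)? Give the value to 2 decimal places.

1.11 psu

Neutral buoyancy requires −α(T_deep − T_surf) + β(S_deep − S_surf′) = 0.
S_surf′ = S_deep − (α/β)·ΔT = 34.51 − (1.7 × 10⁻⁴/8.1 × 10⁻⁴)·(-9.8) = 36.5668 psu.
Increase required: 36.5668 − 35.46 = 1.1068 psu.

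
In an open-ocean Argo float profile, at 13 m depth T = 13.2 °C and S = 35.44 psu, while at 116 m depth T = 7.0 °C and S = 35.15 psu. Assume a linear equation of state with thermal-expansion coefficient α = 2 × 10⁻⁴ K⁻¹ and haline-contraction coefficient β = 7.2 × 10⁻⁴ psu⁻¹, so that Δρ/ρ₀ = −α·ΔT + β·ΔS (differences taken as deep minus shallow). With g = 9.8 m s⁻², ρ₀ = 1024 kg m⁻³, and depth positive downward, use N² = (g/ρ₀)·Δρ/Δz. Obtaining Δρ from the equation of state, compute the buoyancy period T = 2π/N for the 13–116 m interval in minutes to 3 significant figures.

10.6 min

ΔT = -6.2 K, ΔS = -0.29 psu (deep − shallow).
Δρ/ρ₀ = −αΔT + βΔS = 1.24 × 10⁻³ − 2.088 × 10⁻⁴ = 1.0312 × 10⁻³, so Δρ ≈ 1.056 kg m⁻³.
N² = (g/ρ₀)·Δρ/Δz = g·(Δρ/ρ₀)/Δz = 9.8 × 1.0312 × 10⁻³ / 103 = 9.8114 × 10⁻⁵ s⁻².
N = √(9.8114 × 10⁻⁵) = 9.9053 × 10⁻³ rad s⁻¹ → T = 2π/N = 634.33 s = 10.572 min ≈ 10.6 min.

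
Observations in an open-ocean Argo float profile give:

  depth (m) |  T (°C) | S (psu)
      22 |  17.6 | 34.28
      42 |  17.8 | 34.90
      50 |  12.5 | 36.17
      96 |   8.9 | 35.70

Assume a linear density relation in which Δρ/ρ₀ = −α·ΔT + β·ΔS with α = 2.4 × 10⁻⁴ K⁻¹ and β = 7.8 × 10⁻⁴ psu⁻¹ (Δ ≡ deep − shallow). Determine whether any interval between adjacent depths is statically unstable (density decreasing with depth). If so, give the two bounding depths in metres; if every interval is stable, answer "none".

none

Evaluate Δρ/ρ₀ = −αΔT + βΔS across each adjacent pair:
  22–42 m: −αΔT+βΔS = −(2.4 × 10⁻⁴)(+0.2)+(7.8 × 10⁻⁴)(+0.62) = 4.4 × 10⁻⁴ → stable
  42–50 m: −αΔT+βΔS = −(2.4 × 10⁻⁴)(-5.3)+(7.8 × 10⁻⁴)(+1.27) = 2.3 × 10⁻³ → stable
  50–96 m: −αΔT+βΔS = −(2.4 × 10⁻⁴)(-3.6)+(7.8 × 10⁻⁴)(-0.47) = 5.0 × 10⁻⁴ → stable
Every interval has Δρ > 0: the column is stably stratified throughout.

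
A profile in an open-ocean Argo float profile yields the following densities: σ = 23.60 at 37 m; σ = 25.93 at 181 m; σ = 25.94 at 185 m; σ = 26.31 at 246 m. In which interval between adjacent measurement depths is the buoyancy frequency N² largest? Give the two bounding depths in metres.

37–181 m

Compute the density gradient over each adjacent pair:
  37–181 m: Δρ/Δz = 2.33/144 = 0.016 kg m⁻⁴
  181–185 m: Δρ/Δz = 0.01/4 = 2.5 × 10⁻³ kg m⁻⁴
  185–246 m: Δρ/Δz = 0.37/61 = 6.1 × 10⁻³ kg m⁻⁴
The largest gradient is in the 37–181 m interval — the pycnocline.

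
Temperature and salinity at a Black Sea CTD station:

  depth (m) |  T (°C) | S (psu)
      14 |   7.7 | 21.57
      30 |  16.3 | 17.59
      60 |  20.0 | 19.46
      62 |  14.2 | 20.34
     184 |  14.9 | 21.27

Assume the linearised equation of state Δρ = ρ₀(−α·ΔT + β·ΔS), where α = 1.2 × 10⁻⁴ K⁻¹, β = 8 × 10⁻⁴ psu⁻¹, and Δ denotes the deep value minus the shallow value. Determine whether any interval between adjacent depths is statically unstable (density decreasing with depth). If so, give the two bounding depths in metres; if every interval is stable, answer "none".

Evaluate Δρ/ρ₀ = −αΔT + βΔS across each adjacent pair:
  14–30 m: −αΔT+βΔS = −(1.2 × 10⁻⁴)(+8.6)+(8 × 10⁻⁴)(-3.98) = -4.2 × 10⁻³ → UNSTABLE
  30–60 m: −αΔT+βΔS = −(1.2 × 10⁻⁴)(+3.7)+(8 × 10⁻⁴)(+1.87) = 1.1 × 10⁻³ → stable
  60–62 m: −αΔT+βΔS = −(1.2 × 10⁻⁴)(-5.8)+(8 × 10⁻⁴)(+0.88) = 1.4 × 10⁻³ → stable
  62–184 m: −αΔT+βΔS = −(1.2 × 10⁻⁴)(+0.7)+(8 × 10⁻⁴)(+0.93) = 6.6 × 10⁻⁴ → stable
The 14–30 m interval has Δρ < 0: lighter water underlies denser water.

14–30 m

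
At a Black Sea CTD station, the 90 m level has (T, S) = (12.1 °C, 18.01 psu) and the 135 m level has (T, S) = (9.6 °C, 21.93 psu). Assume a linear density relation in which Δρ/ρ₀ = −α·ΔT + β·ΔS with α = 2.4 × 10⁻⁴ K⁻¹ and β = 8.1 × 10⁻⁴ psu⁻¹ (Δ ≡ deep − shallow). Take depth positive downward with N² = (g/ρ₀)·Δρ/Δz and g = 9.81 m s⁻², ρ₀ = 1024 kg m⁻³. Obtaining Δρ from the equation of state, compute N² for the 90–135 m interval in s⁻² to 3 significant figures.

ΔT = -2.5 K, ΔS = +3.92 psu (deep − shallow).
Δρ/ρ₀ = −αΔT + βΔS = 6.00 × 10⁻⁴ + 3.1752 × 10⁻³ = 3.7752 × 10⁻³, so Δρ ≈ 3.866 kg m⁻³.
N² = (g/ρ₀)·Δρ/Δz = g·(Δρ/ρ₀)/Δz = 9.81 × 3.7752 × 10⁻³ / 45 = 8.2299 × 10⁻⁴ s⁻² ≈ 8.23 × 10⁻⁴ s⁻².

8.23 × 10⁻⁴ s⁻²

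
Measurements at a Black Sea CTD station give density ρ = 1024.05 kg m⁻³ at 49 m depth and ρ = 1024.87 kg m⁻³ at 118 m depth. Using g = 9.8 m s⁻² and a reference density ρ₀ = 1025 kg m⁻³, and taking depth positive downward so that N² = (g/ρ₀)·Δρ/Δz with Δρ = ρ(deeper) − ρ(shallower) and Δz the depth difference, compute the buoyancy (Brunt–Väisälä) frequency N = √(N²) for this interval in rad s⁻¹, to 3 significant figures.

Δρ = 1024.87 − 1024.05 = 0.82 kg m⁻³ over Δz = 118 − 49 = 69 m.
N² = (9.8/1025) × (0.82/69) = 1.1362 × 10⁻⁴ s⁻².
N = √(1.1362 × 10⁻⁴) = 0.010659 rad s⁻¹ ≈ 0.0107 rad s⁻¹.
Since Δρ > 0 the layer is stably stratified.

0.0107 rad s⁻¹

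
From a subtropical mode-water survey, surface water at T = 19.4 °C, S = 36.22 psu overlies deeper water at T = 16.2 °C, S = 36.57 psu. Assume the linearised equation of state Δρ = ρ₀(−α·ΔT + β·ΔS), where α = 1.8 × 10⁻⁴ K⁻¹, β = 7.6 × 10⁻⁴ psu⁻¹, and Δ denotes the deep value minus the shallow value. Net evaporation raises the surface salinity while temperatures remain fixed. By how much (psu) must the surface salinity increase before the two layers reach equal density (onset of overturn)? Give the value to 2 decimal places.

1.11 psu

Neutral buoyancy requires −α(T_deep − T_surf) + β(S_deep − S_surf′) = 0.
S_surf′ = S_deep − (α/β)·ΔT = 36.57 − (1.8 × 10⁻⁴/7.6 × 10⁻⁴)·(-3.2) = 37.3279 psu.
Increase required: 37.3279 − 36.22 = 1.1079 psu.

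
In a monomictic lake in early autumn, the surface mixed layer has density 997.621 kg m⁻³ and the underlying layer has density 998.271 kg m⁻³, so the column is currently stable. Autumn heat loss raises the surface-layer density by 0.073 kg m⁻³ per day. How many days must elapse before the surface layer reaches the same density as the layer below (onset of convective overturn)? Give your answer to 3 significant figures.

Density deficit of the surface layer: 998.271 − 997.621 = 0.65 kg m⁻³.
Required change = 0.65 / 0.073 = 8.90 days.

8.90 days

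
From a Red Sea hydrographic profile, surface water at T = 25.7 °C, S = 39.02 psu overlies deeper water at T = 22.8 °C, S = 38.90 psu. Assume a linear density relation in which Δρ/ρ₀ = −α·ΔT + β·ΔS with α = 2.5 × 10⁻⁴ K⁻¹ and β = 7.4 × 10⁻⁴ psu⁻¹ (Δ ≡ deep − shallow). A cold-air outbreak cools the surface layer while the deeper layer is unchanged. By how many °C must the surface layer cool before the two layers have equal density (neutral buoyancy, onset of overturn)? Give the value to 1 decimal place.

2.5 °C

Neutral buoyancy requires Δρ = 0, i.e. −α(T_deep − T_surf′) + β(S_deep − S_surf) = 0.
T_surf′ = T_deep − (β/α)·ΔS = 22.8 − (7.4 × 10⁻⁴/2.5 × 10⁻⁴)·(-0.12) = 23.155 °C.
Cooling required: 25.7 − (23.155) = 2.545 °C.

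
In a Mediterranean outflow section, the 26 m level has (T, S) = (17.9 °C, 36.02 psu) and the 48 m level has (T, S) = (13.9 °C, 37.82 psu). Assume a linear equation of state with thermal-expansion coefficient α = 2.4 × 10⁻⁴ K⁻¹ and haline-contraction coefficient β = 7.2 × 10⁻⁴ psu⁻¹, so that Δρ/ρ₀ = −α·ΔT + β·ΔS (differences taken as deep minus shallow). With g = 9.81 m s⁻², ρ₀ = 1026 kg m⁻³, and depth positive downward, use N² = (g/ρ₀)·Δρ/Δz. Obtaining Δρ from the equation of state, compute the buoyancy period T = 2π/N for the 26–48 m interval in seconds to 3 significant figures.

198 s

ΔT = -4.0 K, ΔS = +1.80 psu (deep − shallow).
Δρ/ρ₀ = −αΔT + βΔS = 9.60 × 10⁻⁴ + 1.296 × 10⁻³ = 2.256 × 10⁻³, so Δρ ≈ 2.315 kg m⁻³.
N² = (g/ρ₀)·Δρ/Δz = g·(Δρ/ρ₀)/Δz = 9.81 × 2.256 × 10⁻³ / 22 = 1.0060 × 10⁻³ s⁻².
N = √(1.0060 × 10⁻³) = 0.031718 rad s⁻¹ → T = 2π/N = 198.10 s ≈ 198 s.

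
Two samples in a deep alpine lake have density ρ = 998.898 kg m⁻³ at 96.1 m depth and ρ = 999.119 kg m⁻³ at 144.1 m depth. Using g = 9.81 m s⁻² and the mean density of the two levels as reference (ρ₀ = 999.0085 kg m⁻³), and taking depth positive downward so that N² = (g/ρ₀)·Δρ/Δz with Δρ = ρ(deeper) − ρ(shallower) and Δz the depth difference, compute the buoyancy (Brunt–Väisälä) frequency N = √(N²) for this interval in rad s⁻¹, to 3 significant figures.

6.72 × 10⁻³ rad s⁻¹

Δρ = 999.119 − 998.898 = 0.221 kg m⁻³ over Δz = 144.1 − 96.1 = 48 m.
N² = (9.81/999.0085) × (0.221/48) = 4.5212 × 10⁻⁵ s⁻².
N = √(4.5212 × 10⁻⁵) = 6.7240 × 10⁻³ rad s⁻¹ ≈ 6.72 × 10⁻³ rad s⁻¹.
N² > 0, so the interval is statically stable.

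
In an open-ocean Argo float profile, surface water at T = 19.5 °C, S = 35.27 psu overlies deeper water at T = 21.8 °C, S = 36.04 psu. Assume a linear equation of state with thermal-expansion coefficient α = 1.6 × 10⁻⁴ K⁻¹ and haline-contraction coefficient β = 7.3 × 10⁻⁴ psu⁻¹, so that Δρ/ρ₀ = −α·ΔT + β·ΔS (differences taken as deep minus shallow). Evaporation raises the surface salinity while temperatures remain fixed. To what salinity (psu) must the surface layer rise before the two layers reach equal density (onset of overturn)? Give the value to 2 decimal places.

35.54 psu

Neutral buoyancy requires −α(T_deep − T_surf) + β(S_deep − S_surf′) = 0.
S_surf′ = S_deep − (α/β)·ΔT = 36.04 − (1.6 × 10⁻⁴/7.3 × 10⁻⁴)·(+2.3) = 35.5359 psu.
Increase required: 35.5359 − 35.27 = 0.2659 psu.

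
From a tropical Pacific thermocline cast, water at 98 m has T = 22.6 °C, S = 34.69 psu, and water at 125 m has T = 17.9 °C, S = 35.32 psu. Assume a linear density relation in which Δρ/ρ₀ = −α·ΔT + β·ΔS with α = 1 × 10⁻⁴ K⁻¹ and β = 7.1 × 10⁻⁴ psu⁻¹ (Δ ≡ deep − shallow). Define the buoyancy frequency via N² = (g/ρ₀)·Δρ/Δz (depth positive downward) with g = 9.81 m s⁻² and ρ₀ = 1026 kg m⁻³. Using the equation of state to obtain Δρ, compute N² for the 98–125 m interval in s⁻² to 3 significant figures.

3.33 × 10⁻⁴ s⁻²

ΔT = -4.7 K, ΔS = +0.63 psu (deep − shallow).
Δρ/ρ₀ = −αΔT + βΔS = 4.70 × 10⁻⁴ + 4.473 × 10⁻⁴ = 9.173 × 10⁻⁴, so Δρ ≈ 0.9411 kg m⁻³.
N² = (g/ρ₀)·Δρ/Δz = g·(Δρ/ρ₀)/Δz = 9.81 × 9.173 × 10⁻⁴ / 27 = 3.3329 × 10⁻⁴ s⁻² ≈ 3.33 × 10⁻⁴ s⁻².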